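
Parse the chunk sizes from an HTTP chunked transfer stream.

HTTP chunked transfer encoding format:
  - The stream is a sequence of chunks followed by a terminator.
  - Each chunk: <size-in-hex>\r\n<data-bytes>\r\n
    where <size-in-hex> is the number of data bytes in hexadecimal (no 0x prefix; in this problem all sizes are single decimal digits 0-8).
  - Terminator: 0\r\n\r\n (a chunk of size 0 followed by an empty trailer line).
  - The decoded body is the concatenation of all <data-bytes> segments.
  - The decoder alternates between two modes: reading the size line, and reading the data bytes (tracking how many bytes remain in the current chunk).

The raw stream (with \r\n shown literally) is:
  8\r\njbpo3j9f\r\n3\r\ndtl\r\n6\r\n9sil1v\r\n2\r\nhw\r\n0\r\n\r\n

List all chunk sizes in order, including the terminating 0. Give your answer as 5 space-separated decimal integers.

Answer: 8 3 6 2 0

Derivation:
Chunk 1: stream[0..1]='8' size=0x8=8, data at stream[3..11]='jbpo3j9f' -> body[0..8], body so far='jbpo3j9f'
Chunk 2: stream[13..14]='3' size=0x3=3, data at stream[16..19]='dtl' -> body[8..11], body so far='jbpo3j9fdtl'
Chunk 3: stream[21..22]='6' size=0x6=6, data at stream[24..30]='9sil1v' -> body[11..17], body so far='jbpo3j9fdtl9sil1v'
Chunk 4: stream[32..33]='2' size=0x2=2, data at stream[35..37]='hw' -> body[17..19], body so far='jbpo3j9fdtl9sil1vhw'
Chunk 5: stream[39..40]='0' size=0 (terminator). Final body='jbpo3j9fdtl9sil1vhw' (19 bytes)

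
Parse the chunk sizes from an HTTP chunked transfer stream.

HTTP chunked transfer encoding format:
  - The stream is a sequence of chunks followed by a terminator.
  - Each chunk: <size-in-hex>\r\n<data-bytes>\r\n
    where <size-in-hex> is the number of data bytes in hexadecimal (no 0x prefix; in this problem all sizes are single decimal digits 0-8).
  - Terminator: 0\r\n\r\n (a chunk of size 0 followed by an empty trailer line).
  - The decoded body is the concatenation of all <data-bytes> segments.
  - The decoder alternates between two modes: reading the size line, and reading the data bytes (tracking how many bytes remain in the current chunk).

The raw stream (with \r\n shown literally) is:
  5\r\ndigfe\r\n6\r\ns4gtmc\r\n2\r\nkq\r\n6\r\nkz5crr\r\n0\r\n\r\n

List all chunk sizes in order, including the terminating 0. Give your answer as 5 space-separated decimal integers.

Chunk 1: stream[0..1]='5' size=0x5=5, data at stream[3..8]='digfe' -> body[0..5], body so far='digfe'
Chunk 2: stream[10..11]='6' size=0x6=6, data at stream[13..19]='s4gtmc' -> body[5..11], body so far='digfes4gtmc'
Chunk 3: stream[21..22]='2' size=0x2=2, data at stream[24..26]='kq' -> body[11..13], body so far='digfes4gtmckq'
Chunk 4: stream[28..29]='6' size=0x6=6, data at stream[31..37]='kz5crr' -> body[13..19], body so far='digfes4gtmckqkz5crr'
Chunk 5: stream[39..40]='0' size=0 (terminator). Final body='digfes4gtmckqkz5crr' (19 bytes)

Answer: 5 6 2 6 0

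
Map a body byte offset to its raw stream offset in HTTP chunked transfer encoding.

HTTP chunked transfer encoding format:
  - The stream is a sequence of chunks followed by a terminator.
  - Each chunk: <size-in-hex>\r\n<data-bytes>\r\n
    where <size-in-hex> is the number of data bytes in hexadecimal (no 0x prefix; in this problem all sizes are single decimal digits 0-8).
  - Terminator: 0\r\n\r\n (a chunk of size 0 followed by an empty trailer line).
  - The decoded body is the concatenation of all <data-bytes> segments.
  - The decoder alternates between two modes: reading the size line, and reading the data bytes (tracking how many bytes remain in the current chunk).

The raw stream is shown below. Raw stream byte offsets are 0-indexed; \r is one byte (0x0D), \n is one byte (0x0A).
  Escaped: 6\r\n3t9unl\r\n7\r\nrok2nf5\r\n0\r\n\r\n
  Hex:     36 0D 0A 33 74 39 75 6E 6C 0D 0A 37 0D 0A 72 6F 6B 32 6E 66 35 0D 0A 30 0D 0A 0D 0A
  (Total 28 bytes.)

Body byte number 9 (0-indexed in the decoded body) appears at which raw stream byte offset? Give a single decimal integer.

Answer: 17

Derivation:
Chunk 1: stream[0..1]='6' size=0x6=6, data at stream[3..9]='3t9unl' -> body[0..6], body so far='3t9unl'
Chunk 2: stream[11..12]='7' size=0x7=7, data at stream[14..21]='rok2nf5' -> body[6..13], body so far='3t9unlrok2nf5'
Chunk 3: stream[23..24]='0' size=0 (terminator). Final body='3t9unlrok2nf5' (13 bytes)
Body byte 9 at stream offset 17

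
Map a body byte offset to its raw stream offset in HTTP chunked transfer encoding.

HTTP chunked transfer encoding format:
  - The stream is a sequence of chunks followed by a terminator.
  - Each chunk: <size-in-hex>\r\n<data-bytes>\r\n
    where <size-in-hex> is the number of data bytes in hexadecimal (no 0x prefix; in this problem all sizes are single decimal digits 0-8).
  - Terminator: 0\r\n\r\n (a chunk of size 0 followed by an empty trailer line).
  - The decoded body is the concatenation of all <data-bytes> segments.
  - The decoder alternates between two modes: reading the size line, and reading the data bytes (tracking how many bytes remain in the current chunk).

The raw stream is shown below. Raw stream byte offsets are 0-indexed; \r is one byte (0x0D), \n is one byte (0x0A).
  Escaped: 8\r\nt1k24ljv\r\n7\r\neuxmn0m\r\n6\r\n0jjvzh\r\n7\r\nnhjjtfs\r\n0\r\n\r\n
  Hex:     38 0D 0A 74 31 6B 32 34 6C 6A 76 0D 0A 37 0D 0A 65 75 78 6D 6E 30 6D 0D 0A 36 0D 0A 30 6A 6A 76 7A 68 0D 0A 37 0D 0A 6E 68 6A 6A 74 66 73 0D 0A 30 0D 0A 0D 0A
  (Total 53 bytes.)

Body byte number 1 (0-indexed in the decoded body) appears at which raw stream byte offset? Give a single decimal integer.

Answer: 4

Derivation:
Chunk 1: stream[0..1]='8' size=0x8=8, data at stream[3..11]='t1k24ljv' -> body[0..8], body so far='t1k24ljv'
Chunk 2: stream[13..14]='7' size=0x7=7, data at stream[16..23]='euxmn0m' -> body[8..15], body so far='t1k24ljveuxmn0m'
Chunk 3: stream[25..26]='6' size=0x6=6, data at stream[28..34]='0jjvzh' -> body[15..21], body so far='t1k24ljveuxmn0m0jjvzh'
Chunk 4: stream[36..37]='7' size=0x7=7, data at stream[39..46]='nhjjtfs' -> body[21..28], body so far='t1k24ljveuxmn0m0jjvzhnhjjtfs'
Chunk 5: stream[48..49]='0' size=0 (terminator). Final body='t1k24ljveuxmn0m0jjvzhnhjjtfs' (28 bytes)
Body byte 1 at stream offset 4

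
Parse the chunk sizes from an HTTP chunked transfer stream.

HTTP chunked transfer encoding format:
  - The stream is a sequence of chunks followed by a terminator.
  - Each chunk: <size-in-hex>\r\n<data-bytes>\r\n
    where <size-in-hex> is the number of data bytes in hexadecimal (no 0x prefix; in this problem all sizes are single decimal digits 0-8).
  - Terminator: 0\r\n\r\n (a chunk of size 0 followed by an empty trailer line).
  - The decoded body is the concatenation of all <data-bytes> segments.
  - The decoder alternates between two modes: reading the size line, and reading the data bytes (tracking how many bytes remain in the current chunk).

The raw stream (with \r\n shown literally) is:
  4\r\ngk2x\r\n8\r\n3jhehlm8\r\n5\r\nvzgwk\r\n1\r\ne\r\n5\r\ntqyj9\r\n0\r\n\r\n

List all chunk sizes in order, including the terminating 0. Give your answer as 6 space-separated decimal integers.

Answer: 4 8 5 1 5 0

Derivation:
Chunk 1: stream[0..1]='4' size=0x4=4, data at stream[3..7]='gk2x' -> body[0..4], body so far='gk2x'
Chunk 2: stream[9..10]='8' size=0x8=8, data at stream[12..20]='3jhehlm8' -> body[4..12], body so far='gk2x3jhehlm8'
Chunk 3: stream[22..23]='5' size=0x5=5, data at stream[25..30]='vzgwk' -> body[12..17], body so far='gk2x3jhehlm8vzgwk'
Chunk 4: stream[32..33]='1' size=0x1=1, data at stream[35..36]='e' -> body[17..18], body so far='gk2x3jhehlm8vzgwke'
Chunk 5: stream[38..39]='5' size=0x5=5, data at stream[41..46]='tqyj9' -> body[18..23], body so far='gk2x3jhehlm8vzgwketqyj9'
Chunk 6: stream[48..49]='0' size=0 (terminator). Final body='gk2x3jhehlm8vzgwketqyj9' (23 bytes)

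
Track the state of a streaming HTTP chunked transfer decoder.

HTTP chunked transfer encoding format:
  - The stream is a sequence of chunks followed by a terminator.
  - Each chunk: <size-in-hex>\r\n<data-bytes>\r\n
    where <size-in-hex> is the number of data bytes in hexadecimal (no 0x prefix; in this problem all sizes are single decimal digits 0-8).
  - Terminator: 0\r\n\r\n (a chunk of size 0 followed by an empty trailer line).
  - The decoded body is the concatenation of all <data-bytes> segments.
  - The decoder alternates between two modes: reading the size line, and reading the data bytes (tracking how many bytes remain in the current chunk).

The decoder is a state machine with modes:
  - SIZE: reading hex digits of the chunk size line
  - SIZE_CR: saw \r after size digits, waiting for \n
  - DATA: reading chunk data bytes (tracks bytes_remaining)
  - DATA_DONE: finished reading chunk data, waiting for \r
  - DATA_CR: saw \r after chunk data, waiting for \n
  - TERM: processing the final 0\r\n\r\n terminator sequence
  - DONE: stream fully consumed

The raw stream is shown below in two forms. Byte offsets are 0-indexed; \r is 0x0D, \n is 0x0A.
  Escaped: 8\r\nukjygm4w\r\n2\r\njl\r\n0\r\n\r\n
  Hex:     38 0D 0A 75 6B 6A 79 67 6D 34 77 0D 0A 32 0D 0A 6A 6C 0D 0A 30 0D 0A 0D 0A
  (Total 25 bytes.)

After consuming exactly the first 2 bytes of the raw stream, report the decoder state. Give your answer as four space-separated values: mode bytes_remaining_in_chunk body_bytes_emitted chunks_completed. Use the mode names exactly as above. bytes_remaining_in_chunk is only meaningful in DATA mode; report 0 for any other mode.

Answer: SIZE_CR 0 0 0

Derivation:
Byte 0 = '8': mode=SIZE remaining=0 emitted=0 chunks_done=0
Byte 1 = 0x0D: mode=SIZE_CR remaining=0 emitted=0 chunks_done=0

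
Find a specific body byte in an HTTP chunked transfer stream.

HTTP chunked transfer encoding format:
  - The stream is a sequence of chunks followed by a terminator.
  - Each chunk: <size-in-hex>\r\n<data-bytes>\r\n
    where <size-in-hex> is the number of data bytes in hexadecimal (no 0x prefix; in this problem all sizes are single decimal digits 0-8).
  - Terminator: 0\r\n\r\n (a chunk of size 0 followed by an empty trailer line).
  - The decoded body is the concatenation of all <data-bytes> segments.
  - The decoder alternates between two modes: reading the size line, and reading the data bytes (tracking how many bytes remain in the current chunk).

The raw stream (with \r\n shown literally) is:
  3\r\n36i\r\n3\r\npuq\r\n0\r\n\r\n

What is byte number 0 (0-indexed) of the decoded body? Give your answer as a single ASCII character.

Chunk 1: stream[0..1]='3' size=0x3=3, data at stream[3..6]='36i' -> body[0..3], body so far='36i'
Chunk 2: stream[8..9]='3' size=0x3=3, data at stream[11..14]='puq' -> body[3..6], body so far='36ipuq'
Chunk 3: stream[16..17]='0' size=0 (terminator). Final body='36ipuq' (6 bytes)
Body byte 0 = '3'

Answer: 3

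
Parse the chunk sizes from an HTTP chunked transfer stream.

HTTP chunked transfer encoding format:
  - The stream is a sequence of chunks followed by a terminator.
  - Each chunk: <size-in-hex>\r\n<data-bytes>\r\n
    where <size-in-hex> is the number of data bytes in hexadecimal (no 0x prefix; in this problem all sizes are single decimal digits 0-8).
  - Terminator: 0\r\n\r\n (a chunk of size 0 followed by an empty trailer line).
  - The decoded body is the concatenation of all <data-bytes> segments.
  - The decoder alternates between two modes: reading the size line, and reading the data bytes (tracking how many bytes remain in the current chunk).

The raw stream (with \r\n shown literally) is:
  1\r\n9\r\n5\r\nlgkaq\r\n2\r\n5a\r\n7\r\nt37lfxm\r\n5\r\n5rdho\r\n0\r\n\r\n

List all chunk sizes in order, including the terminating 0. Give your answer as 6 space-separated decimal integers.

Chunk 1: stream[0..1]='1' size=0x1=1, data at stream[3..4]='9' -> body[0..1], body so far='9'
Chunk 2: stream[6..7]='5' size=0x5=5, data at stream[9..14]='lgkaq' -> body[1..6], body so far='9lgkaq'
Chunk 3: stream[16..17]='2' size=0x2=2, data at stream[19..21]='5a' -> body[6..8], body so far='9lgkaq5a'
Chunk 4: stream[23..24]='7' size=0x7=7, data at stream[26..33]='t37lfxm' -> body[8..15], body so far='9lgkaq5at37lfxm'
Chunk 5: stream[35..36]='5' size=0x5=5, data at stream[38..43]='5rdho' -> body[15..20], body so far='9lgkaq5at37lfxm5rdho'
Chunk 6: stream[45..46]='0' size=0 (terminator). Final body='9lgkaq5at37lfxm5rdho' (20 bytes)

Answer: 1 5 2 7 5 0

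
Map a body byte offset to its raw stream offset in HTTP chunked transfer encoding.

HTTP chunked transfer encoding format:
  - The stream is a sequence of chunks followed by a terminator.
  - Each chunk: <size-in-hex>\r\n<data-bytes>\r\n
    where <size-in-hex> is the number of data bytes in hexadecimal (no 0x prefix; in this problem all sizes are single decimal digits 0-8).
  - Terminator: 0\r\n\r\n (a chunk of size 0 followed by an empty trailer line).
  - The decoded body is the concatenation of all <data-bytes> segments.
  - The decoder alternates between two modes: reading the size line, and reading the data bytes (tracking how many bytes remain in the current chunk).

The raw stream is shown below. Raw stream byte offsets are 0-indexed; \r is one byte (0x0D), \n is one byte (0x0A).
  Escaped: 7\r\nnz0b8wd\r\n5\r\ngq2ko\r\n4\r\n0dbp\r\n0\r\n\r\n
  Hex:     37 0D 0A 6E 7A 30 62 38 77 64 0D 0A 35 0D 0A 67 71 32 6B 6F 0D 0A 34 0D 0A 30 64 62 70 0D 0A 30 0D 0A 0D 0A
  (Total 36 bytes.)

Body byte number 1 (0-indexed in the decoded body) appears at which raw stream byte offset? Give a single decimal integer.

Answer: 4

Derivation:
Chunk 1: stream[0..1]='7' size=0x7=7, data at stream[3..10]='nz0b8wd' -> body[0..7], body so far='nz0b8wd'
Chunk 2: stream[12..13]='5' size=0x5=5, data at stream[15..20]='gq2ko' -> body[7..12], body so far='nz0b8wdgq2ko'
Chunk 3: stream[22..23]='4' size=0x4=4, data at stream[25..29]='0dbp' -> body[12..16], body so far='nz0b8wdgq2ko0dbp'
Chunk 4: stream[31..32]='0' size=0 (terminator). Final body='nz0b8wdgq2ko0dbp' (16 bytes)
Body byte 1 at stream offset 4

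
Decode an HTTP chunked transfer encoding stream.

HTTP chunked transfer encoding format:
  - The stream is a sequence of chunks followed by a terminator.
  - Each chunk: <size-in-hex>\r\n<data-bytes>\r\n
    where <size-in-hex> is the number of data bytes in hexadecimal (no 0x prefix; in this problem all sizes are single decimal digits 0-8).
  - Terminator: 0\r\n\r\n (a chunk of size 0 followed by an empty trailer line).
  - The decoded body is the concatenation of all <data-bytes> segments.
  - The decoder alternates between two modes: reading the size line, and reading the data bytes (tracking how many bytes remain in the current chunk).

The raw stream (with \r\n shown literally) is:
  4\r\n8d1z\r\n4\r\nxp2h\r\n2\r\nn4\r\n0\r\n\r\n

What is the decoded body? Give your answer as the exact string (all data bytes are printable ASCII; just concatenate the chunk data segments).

Chunk 1: stream[0..1]='4' size=0x4=4, data at stream[3..7]='8d1z' -> body[0..4], body so far='8d1z'
Chunk 2: stream[9..10]='4' size=0x4=4, data at stream[12..16]='xp2h' -> body[4..8], body so far='8d1zxp2h'
Chunk 3: stream[18..19]='2' size=0x2=2, data at stream[21..23]='n4' -> body[8..10], body so far='8d1zxp2hn4'
Chunk 4: stream[25..26]='0' size=0 (terminator). Final body='8d1zxp2hn4' (10 bytes)

Answer: 8d1zxp2hn4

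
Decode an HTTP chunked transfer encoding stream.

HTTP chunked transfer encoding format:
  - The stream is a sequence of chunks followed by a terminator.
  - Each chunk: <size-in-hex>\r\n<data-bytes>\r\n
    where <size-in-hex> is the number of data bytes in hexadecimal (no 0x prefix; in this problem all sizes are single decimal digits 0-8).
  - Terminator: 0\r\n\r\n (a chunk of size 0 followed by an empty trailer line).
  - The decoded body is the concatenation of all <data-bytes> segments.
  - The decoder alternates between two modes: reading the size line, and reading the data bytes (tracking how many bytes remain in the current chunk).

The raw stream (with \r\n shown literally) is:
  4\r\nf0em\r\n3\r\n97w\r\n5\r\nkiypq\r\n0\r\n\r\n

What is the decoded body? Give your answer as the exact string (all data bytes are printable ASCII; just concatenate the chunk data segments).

Answer: f0em97wkiypq

Derivation:
Chunk 1: stream[0..1]='4' size=0x4=4, data at stream[3..7]='f0em' -> body[0..4], body so far='f0em'
Chunk 2: stream[9..10]='3' size=0x3=3, data at stream[12..15]='97w' -> body[4..7], body so far='f0em97w'
Chunk 3: stream[17..18]='5' size=0x5=5, data at stream[20..25]='kiypq' -> body[7..12], body so far='f0em97wkiypq'
Chunk 4: stream[27..28]='0' size=0 (terminator). Final body='f0em97wkiypq' (12 bytes)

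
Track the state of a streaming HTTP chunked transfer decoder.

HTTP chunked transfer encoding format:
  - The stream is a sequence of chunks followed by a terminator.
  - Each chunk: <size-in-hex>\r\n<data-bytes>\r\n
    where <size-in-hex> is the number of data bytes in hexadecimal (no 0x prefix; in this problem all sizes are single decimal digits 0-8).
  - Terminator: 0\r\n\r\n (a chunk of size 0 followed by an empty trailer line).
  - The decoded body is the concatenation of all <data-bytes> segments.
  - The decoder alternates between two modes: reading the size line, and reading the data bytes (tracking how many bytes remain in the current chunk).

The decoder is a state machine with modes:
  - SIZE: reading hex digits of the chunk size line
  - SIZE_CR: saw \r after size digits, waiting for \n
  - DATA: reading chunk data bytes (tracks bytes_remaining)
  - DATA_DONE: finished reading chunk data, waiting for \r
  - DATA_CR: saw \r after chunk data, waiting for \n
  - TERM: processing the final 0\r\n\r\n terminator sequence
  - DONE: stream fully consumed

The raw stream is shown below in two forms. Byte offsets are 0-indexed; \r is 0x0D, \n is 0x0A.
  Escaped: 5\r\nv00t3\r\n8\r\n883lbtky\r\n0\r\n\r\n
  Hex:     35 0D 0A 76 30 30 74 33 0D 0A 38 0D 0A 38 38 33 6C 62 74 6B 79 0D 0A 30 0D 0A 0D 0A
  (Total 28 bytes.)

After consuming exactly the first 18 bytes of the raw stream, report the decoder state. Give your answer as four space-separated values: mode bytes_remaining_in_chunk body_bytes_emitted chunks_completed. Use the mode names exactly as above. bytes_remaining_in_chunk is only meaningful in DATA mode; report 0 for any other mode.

Answer: DATA 3 10 1

Derivation:
Byte 0 = '5': mode=SIZE remaining=0 emitted=0 chunks_done=0
Byte 1 = 0x0D: mode=SIZE_CR remaining=0 emitted=0 chunks_done=0
Byte 2 = 0x0A: mode=DATA remaining=5 emitted=0 chunks_done=0
Byte 3 = 'v': mode=DATA remaining=4 emitted=1 chunks_done=0
Byte 4 = '0': mode=DATA remaining=3 emitted=2 chunks_done=0
Byte 5 = '0': mode=DATA remaining=2 emitted=3 chunks_done=0
Byte 6 = 't': mode=DATA remaining=1 emitted=4 chunks_done=0
Byte 7 = '3': mode=DATA_DONE remaining=0 emitted=5 chunks_done=0
Byte 8 = 0x0D: mode=DATA_CR remaining=0 emitted=5 chunks_done=0
Byte 9 = 0x0A: mode=SIZE remaining=0 emitted=5 chunks_done=1
Byte 10 = '8': mode=SIZE remaining=0 emitted=5 chunks_done=1
Byte 11 = 0x0D: mode=SIZE_CR remaining=0 emitted=5 chunks_done=1
Byte 12 = 0x0A: mode=DATA remaining=8 emitted=5 chunks_done=1
Byte 13 = '8': mode=DATA remaining=7 emitted=6 chunks_done=1
Byte 14 = '8': mode=DATA remaining=6 emitted=7 chunks_done=1
Byte 15 = '3': mode=DATA remaining=5 emitted=8 chunks_done=1
Byte 16 = 'l': mode=DATA remaining=4 emitted=9 chunks_done=1
Byte 17 = 'b': mode=DATA remaining=3 emitted=10 chunks_done=1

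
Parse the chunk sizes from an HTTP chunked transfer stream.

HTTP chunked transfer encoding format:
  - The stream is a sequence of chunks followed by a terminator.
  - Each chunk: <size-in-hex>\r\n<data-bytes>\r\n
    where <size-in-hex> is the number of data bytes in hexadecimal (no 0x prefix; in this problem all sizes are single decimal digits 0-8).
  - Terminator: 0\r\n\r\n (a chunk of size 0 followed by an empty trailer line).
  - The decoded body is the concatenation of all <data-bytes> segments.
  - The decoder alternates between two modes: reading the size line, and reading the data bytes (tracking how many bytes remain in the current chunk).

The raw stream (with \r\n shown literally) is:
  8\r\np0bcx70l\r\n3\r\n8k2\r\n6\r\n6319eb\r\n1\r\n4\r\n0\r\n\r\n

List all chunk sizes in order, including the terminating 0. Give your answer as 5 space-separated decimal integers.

Chunk 1: stream[0..1]='8' size=0x8=8, data at stream[3..11]='p0bcx70l' -> body[0..8], body so far='p0bcx70l'
Chunk 2: stream[13..14]='3' size=0x3=3, data at stream[16..19]='8k2' -> body[8..11], body so far='p0bcx70l8k2'
Chunk 3: stream[21..22]='6' size=0x6=6, data at stream[24..30]='6319eb' -> body[11..17], body so far='p0bcx70l8k26319eb'
Chunk 4: stream[32..33]='1' size=0x1=1, data at stream[35..36]='4' -> body[17..18], body so far='p0bcx70l8k26319eb4'
Chunk 5: stream[38..39]='0' size=0 (terminator). Final body='p0bcx70l8k26319eb4' (18 bytes)

Answer: 8 3 6 1 0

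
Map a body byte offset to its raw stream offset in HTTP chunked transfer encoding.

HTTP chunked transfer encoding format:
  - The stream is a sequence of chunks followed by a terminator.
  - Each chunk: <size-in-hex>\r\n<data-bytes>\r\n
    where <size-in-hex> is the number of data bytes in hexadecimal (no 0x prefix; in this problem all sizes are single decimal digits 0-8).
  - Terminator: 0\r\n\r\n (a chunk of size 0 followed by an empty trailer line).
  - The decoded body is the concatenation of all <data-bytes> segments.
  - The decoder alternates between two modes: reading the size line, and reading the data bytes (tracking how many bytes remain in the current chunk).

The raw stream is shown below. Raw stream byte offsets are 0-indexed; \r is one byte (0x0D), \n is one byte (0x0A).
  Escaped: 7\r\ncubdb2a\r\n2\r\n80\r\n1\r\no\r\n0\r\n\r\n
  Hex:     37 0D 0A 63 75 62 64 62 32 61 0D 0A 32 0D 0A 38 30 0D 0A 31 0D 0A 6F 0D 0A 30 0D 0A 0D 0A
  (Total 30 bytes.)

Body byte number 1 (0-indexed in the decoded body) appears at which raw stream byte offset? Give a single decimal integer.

Answer: 4

Derivation:
Chunk 1: stream[0..1]='7' size=0x7=7, data at stream[3..10]='cubdb2a' -> body[0..7], body so far='cubdb2a'
Chunk 2: stream[12..13]='2' size=0x2=2, data at stream[15..17]='80' -> body[7..9], body so far='cubdb2a80'
Chunk 3: stream[19..20]='1' size=0x1=1, data at stream[22..23]='o' -> body[9..10], body so far='cubdb2a80o'
Chunk 4: stream[25..26]='0' size=0 (terminator). Final body='cubdb2a80o' (10 bytes)
Body byte 1 at stream offset 4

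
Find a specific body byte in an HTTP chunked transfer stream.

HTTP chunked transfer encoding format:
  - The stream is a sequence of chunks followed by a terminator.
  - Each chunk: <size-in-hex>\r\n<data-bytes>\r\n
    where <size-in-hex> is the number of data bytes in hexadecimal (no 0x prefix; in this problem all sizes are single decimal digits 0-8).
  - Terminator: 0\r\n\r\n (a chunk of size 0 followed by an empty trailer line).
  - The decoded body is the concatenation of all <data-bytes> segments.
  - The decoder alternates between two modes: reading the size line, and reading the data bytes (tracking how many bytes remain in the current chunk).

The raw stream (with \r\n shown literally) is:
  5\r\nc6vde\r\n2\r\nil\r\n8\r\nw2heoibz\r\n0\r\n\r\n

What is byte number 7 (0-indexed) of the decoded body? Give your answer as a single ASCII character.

Answer: w

Derivation:
Chunk 1: stream[0..1]='5' size=0x5=5, data at stream[3..8]='c6vde' -> body[0..5], body so far='c6vde'
Chunk 2: stream[10..11]='2' size=0x2=2, data at stream[13..15]='il' -> body[5..7], body so far='c6vdeil'
Chunk 3: stream[17..18]='8' size=0x8=8, data at stream[20..28]='w2heoibz' -> body[7..15], body so far='c6vdeilw2heoibz'
Chunk 4: stream[30..31]='0' size=0 (terminator). Final body='c6vdeilw2heoibz' (15 bytes)
Body byte 7 = 'w'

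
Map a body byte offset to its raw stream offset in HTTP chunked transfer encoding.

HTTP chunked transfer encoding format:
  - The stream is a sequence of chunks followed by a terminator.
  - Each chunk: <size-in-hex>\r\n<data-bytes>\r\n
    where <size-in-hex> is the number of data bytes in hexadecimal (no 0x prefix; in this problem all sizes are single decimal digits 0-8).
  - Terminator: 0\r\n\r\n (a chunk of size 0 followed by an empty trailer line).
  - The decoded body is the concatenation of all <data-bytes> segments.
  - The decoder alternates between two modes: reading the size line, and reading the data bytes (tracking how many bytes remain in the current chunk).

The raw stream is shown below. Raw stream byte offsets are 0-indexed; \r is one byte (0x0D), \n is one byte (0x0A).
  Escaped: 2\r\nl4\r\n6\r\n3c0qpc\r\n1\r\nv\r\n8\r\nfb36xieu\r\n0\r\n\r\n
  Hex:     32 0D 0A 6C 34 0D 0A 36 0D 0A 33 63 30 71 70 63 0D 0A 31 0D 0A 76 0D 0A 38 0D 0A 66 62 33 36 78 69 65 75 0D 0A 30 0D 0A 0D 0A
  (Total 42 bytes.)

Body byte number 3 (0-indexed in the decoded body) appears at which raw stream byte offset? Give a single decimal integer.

Answer: 11

Derivation:
Chunk 1: stream[0..1]='2' size=0x2=2, data at stream[3..5]='l4' -> body[0..2], body so far='l4'
Chunk 2: stream[7..8]='6' size=0x6=6, data at stream[10..16]='3c0qpc' -> body[2..8], body so far='l43c0qpc'
Chunk 3: stream[18..19]='1' size=0x1=1, data at stream[21..22]='v' -> body[8..9], body so far='l43c0qpcv'
Chunk 4: stream[24..25]='8' size=0x8=8, data at stream[27..35]='fb36xieu' -> body[9..17], body so far='l43c0qpcvfb36xieu'
Chunk 5: stream[37..38]='0' size=0 (terminator). Final body='l43c0qpcvfb36xieu' (17 bytes)
Body byte 3 at stream offset 11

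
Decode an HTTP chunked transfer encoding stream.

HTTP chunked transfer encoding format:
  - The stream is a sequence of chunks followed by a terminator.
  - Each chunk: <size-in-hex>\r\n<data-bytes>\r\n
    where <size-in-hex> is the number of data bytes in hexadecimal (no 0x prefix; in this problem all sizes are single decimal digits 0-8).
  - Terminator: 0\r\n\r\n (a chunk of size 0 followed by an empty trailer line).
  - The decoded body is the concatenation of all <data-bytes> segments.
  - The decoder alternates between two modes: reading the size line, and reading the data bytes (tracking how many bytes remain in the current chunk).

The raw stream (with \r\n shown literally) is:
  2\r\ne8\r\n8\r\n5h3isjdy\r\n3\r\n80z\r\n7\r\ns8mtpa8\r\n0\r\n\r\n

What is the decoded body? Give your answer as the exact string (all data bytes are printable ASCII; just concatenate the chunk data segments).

Chunk 1: stream[0..1]='2' size=0x2=2, data at stream[3..5]='e8' -> body[0..2], body so far='e8'
Chunk 2: stream[7..8]='8' size=0x8=8, data at stream[10..18]='5h3isjdy' -> body[2..10], body so far='e85h3isjdy'
Chunk 3: stream[20..21]='3' size=0x3=3, data at stream[23..26]='80z' -> body[10..13], body so far='e85h3isjdy80z'
Chunk 4: stream[28..29]='7' size=0x7=7, data at stream[31..38]='s8mtpa8' -> body[13..20], body so far='e85h3isjdy80zs8mtpa8'
Chunk 5: stream[40..41]='0' size=0 (terminator). Final body='e85h3isjdy80zs8mtpa8' (20 bytes)

Answer: e85h3isjdy80zs8mtpa8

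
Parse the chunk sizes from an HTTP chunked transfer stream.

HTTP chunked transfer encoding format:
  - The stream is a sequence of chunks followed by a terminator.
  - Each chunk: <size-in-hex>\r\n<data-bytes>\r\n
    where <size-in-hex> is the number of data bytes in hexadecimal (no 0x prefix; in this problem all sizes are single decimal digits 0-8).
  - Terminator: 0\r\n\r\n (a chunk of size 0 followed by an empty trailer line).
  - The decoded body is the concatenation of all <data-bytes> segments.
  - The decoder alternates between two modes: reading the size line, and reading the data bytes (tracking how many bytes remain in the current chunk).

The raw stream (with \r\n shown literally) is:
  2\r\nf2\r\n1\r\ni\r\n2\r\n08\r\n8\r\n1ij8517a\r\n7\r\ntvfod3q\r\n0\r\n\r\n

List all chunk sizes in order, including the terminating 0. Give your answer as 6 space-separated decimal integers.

Answer: 2 1 2 8 7 0

Derivation:
Chunk 1: stream[0..1]='2' size=0x2=2, data at stream[3..5]='f2' -> body[0..2], body so far='f2'
Chunk 2: stream[7..8]='1' size=0x1=1, data at stream[10..11]='i' -> body[2..3], body so far='f2i'
Chunk 3: stream[13..14]='2' size=0x2=2, data at stream[16..18]='08' -> body[3..5], body so far='f2i08'
Chunk 4: stream[20..21]='8' size=0x8=8, data at stream[23..31]='1ij8517a' -> body[5..13], body so far='f2i081ij8517a'
Chunk 5: stream[33..34]='7' size=0x7=7, data at stream[36..43]='tvfod3q' -> body[13..20], body so far='f2i081ij8517atvfod3q'
Chunk 6: stream[45..46]='0' size=0 (terminator). Final body='f2i081ij8517atvfod3q' (20 bytes)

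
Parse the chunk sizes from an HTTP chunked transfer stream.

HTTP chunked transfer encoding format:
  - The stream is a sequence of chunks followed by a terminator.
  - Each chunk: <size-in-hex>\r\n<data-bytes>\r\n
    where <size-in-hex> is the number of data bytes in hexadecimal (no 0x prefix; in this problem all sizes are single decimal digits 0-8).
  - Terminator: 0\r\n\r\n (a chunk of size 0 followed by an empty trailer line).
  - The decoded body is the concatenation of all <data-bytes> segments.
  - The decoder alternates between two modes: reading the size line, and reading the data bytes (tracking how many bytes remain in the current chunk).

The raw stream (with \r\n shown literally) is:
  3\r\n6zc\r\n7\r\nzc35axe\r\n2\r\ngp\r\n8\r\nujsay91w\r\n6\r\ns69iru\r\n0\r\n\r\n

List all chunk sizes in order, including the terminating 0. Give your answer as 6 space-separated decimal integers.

Chunk 1: stream[0..1]='3' size=0x3=3, data at stream[3..6]='6zc' -> body[0..3], body so far='6zc'
Chunk 2: stream[8..9]='7' size=0x7=7, data at stream[11..18]='zc35axe' -> body[3..10], body so far='6zczc35axe'
Chunk 3: stream[20..21]='2' size=0x2=2, data at stream[23..25]='gp' -> body[10..12], body so far='6zczc35axegp'
Chunk 4: stream[27..28]='8' size=0x8=8, data at stream[30..38]='ujsay91w' -> body[12..20], body so far='6zczc35axegpujsay91w'
Chunk 5: stream[40..41]='6' size=0x6=6, data at stream[43..49]='s69iru' -> body[20..26], body so far='6zczc35axegpujsay91ws69iru'
Chunk 6: stream[51..52]='0' size=0 (terminator). Final body='6zczc35axegpujsay91ws69iru' (26 bytes)

Answer: 3 7 2 8 6 0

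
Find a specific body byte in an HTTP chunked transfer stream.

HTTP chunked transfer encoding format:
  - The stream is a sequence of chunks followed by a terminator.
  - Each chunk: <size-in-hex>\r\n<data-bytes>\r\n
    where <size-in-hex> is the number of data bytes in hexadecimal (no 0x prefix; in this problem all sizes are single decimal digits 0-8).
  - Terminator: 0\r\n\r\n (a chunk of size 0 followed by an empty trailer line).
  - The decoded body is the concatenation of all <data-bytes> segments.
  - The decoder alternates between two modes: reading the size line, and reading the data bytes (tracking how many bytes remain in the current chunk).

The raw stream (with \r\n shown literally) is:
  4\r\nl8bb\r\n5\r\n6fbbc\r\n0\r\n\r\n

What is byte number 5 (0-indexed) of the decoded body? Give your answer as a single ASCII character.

Chunk 1: stream[0..1]='4' size=0x4=4, data at stream[3..7]='l8bb' -> body[0..4], body so far='l8bb'
Chunk 2: stream[9..10]='5' size=0x5=5, data at stream[12..17]='6fbbc' -> body[4..9], body so far='l8bb6fbbc'
Chunk 3: stream[19..20]='0' size=0 (terminator). Final body='l8bb6fbbc' (9 bytes)
Body byte 5 = 'f'

Answer: f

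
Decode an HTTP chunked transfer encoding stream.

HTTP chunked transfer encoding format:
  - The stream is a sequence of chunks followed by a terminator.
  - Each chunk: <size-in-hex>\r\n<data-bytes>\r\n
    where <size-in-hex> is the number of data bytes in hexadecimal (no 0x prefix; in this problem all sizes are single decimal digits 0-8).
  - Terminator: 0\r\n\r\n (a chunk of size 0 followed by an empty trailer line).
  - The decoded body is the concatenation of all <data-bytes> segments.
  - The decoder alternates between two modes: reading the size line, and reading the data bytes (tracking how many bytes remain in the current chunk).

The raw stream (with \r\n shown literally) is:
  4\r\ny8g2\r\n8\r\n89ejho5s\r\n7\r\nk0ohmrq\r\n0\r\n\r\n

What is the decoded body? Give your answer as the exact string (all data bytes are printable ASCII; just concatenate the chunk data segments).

Chunk 1: stream[0..1]='4' size=0x4=4, data at stream[3..7]='y8g2' -> body[0..4], body so far='y8g2'
Chunk 2: stream[9..10]='8' size=0x8=8, data at stream[12..20]='89ejho5s' -> body[4..12], body so far='y8g289ejho5s'
Chunk 3: stream[22..23]='7' size=0x7=7, data at stream[25..32]='k0ohmrq' -> body[12..19], body so far='y8g289ejho5sk0ohmrq'
Chunk 4: stream[34..35]='0' size=0 (terminator). Final body='y8g289ejho5sk0ohmrq' (19 bytes)

Answer: y8g289ejho5sk0ohmrq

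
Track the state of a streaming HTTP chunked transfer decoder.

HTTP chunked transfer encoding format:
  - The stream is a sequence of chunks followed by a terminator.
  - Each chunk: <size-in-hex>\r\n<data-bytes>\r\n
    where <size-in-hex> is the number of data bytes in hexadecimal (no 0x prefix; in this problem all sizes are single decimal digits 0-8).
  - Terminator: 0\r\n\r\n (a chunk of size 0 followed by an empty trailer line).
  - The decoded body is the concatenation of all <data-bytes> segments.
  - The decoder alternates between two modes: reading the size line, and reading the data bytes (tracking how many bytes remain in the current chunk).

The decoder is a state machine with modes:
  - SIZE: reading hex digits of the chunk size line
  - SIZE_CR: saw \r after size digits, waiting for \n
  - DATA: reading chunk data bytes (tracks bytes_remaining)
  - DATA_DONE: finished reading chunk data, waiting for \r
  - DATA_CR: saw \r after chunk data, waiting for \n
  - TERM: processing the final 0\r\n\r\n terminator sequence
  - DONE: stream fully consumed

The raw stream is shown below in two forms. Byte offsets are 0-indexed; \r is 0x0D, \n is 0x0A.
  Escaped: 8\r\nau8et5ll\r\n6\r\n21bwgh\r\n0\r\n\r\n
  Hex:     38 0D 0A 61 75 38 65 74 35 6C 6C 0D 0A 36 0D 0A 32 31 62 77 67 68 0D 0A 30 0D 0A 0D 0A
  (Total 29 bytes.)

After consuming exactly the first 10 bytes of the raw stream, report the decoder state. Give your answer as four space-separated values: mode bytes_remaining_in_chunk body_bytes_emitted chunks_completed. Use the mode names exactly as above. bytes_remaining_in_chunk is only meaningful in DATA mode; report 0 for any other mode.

Answer: DATA 1 7 0

Derivation:
Byte 0 = '8': mode=SIZE remaining=0 emitted=0 chunks_done=0
Byte 1 = 0x0D: mode=SIZE_CR remaining=0 emitted=0 chunks_done=0
Byte 2 = 0x0A: mode=DATA remaining=8 emitted=0 chunks_done=0
Byte 3 = 'a': mode=DATA remaining=7 emitted=1 chunks_done=0
Byte 4 = 'u': mode=DATA remaining=6 emitted=2 chunks_done=0
Byte 5 = '8': mode=DATA remaining=5 emitted=3 chunks_done=0
Byte 6 = 'e': mode=DATA remaining=4 emitted=4 chunks_done=0
Byte 7 = 't': mode=DATA remaining=3 emitted=5 chunks_done=0
Byte 8 = '5': mode=DATA remaining=2 emitted=6 chunks_done=0
Byte 9 = 'l': mode=DATA remaining=1 emitted=7 chunks_done=0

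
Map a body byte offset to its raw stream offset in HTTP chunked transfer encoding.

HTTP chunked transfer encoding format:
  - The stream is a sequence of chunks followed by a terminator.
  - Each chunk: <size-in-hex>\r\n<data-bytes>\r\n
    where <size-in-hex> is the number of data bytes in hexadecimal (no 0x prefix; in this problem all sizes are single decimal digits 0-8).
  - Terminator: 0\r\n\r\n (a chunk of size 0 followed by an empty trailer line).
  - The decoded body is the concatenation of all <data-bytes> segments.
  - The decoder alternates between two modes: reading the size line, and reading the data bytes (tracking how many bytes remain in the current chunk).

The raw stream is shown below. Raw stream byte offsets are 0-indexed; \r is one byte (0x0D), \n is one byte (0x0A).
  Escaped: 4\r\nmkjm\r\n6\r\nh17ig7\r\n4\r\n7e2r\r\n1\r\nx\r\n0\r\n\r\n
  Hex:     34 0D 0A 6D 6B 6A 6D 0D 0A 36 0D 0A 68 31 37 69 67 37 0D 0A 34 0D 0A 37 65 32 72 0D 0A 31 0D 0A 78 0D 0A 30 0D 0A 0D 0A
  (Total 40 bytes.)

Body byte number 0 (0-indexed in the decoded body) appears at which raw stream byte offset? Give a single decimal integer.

Answer: 3

Derivation:
Chunk 1: stream[0..1]='4' size=0x4=4, data at stream[3..7]='mkjm' -> body[0..4], body so far='mkjm'
Chunk 2: stream[9..10]='6' size=0x6=6, data at stream[12..18]='h17ig7' -> body[4..10], body so far='mkjmh17ig7'
Chunk 3: stream[20..21]='4' size=0x4=4, data at stream[23..27]='7e2r' -> body[10..14], body so far='mkjmh17ig77e2r'
Chunk 4: stream[29..30]='1' size=0x1=1, data at stream[32..33]='x' -> body[14..15], body so far='mkjmh17ig77e2rx'
Chunk 5: stream[35..36]='0' size=0 (terminator). Final body='mkjmh17ig77e2rx' (15 bytes)
Body byte 0 at stream offset 3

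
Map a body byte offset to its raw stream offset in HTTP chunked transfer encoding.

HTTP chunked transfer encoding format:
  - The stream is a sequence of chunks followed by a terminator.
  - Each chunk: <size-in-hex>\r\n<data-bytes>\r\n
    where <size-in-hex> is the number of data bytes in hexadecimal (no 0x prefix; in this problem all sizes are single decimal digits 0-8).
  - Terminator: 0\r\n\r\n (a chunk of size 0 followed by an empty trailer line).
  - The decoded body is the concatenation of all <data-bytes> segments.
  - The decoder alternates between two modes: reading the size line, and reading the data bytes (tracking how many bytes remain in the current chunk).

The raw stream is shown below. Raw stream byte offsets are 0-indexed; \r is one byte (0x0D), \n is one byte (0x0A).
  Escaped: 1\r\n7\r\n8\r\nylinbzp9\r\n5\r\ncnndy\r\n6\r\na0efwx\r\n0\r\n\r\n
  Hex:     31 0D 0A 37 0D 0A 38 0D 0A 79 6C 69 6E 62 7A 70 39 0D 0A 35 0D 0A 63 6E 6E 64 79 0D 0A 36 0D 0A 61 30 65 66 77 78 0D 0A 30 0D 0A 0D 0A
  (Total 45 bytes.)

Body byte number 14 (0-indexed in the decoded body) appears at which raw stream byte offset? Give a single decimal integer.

Answer: 32

Derivation:
Chunk 1: stream[0..1]='1' size=0x1=1, data at stream[3..4]='7' -> body[0..1], body so far='7'
Chunk 2: stream[6..7]='8' size=0x8=8, data at stream[9..17]='ylinbzp9' -> body[1..9], body so far='7ylinbzp9'
Chunk 3: stream[19..20]='5' size=0x5=5, data at stream[22..27]='cnndy' -> body[9..14], body so far='7ylinbzp9cnndy'
Chunk 4: stream[29..30]='6' size=0x6=6, data at stream[32..38]='a0efwx' -> body[14..20], body so far='7ylinbzp9cnndya0efwx'
Chunk 5: stream[40..41]='0' size=0 (terminator). Final body='7ylinbzp9cnndya0efwx' (20 bytes)
Body byte 14 at stream offset 32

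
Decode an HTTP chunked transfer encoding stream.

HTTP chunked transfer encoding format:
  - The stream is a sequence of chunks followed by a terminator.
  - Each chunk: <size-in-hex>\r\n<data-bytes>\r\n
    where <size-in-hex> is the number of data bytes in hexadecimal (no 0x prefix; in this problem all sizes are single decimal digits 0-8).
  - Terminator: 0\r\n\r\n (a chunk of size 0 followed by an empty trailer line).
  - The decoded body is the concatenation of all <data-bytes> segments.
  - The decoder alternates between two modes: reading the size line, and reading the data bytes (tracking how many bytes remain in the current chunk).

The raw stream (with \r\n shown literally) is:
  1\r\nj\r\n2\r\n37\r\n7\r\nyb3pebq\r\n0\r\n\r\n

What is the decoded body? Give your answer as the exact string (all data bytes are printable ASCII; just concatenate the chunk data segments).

Answer: j37yb3pebq

Derivation:
Chunk 1: stream[0..1]='1' size=0x1=1, data at stream[3..4]='j' -> body[0..1], body so far='j'
Chunk 2: stream[6..7]='2' size=0x2=2, data at stream[9..11]='37' -> body[1..3], body so far='j37'
Chunk 3: stream[13..14]='7' size=0x7=7, data at stream[16..23]='yb3pebq' -> body[3..10], body so far='j37yb3pebq'
Chunk 4: stream[25..26]='0' size=0 (terminator). Final body='j37yb3pebq' (10 bytes)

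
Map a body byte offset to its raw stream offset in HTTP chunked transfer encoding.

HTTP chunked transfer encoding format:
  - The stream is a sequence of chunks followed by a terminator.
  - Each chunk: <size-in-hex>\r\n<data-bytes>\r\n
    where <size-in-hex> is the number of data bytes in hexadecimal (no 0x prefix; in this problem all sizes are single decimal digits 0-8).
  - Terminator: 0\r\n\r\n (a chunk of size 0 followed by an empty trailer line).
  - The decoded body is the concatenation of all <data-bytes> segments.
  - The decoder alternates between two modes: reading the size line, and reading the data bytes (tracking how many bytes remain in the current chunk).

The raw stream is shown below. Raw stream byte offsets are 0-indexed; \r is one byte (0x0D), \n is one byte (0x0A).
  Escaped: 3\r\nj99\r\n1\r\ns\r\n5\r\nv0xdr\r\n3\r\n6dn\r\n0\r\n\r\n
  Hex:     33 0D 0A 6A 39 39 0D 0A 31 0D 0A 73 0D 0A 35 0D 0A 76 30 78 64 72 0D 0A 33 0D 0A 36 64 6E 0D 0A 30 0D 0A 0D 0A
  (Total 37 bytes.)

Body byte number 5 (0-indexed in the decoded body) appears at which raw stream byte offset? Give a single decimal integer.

Answer: 18

Derivation:
Chunk 1: stream[0..1]='3' size=0x3=3, data at stream[3..6]='j99' -> body[0..3], body so far='j99'
Chunk 2: stream[8..9]='1' size=0x1=1, data at stream[11..12]='s' -> body[3..4], body so far='j99s'
Chunk 3: stream[14..15]='5' size=0x5=5, data at stream[17..22]='v0xdr' -> body[4..9], body so far='j99sv0xdr'
Chunk 4: stream[24..25]='3' size=0x3=3, data at stream[27..30]='6dn' -> body[9..12], body so far='j99sv0xdr6dn'
Chunk 5: stream[32..33]='0' size=0 (terminator). Final body='j99sv0xdr6dn' (12 bytes)
Body byte 5 at stream offset 18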